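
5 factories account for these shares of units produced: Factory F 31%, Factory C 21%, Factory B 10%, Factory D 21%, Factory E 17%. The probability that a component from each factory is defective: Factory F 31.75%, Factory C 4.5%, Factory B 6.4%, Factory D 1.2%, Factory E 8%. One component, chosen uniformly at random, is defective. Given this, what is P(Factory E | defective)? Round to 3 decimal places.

0.104

By Bayes' rule, posterior ∝ prior × likelihood:
  Factory F: 0.31 × 0.3175 = 0.098425
  Factory C: 0.21 × 0.045 = 0.00945
  Factory B: 0.1 × 0.064 = 0.0064
  Factory D: 0.21 × 0.012 = 0.00252
  Factory E: 0.17 × 0.08 = 0.0136
Total = 0.130395.
P(Factory E | evidence) = 0.0136 / 0.130395 ≈ 0.104.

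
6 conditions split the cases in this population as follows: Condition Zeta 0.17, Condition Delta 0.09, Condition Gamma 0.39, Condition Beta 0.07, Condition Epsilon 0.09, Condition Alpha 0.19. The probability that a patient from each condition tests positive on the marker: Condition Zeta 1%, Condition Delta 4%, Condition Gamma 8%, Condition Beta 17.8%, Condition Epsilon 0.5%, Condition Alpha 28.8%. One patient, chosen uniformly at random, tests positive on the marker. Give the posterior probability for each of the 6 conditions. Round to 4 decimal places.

Condition Zeta 0.0163, Condition Delta 0.0346, Condition Gamma 0.2996, Condition Beta 0.1197, Condition Epsilon 0.0043, Condition Alpha 0.5255

Unnormalized posteriors (prior × likelihood):
  Condition Zeta: 0.17 × 0.01 = 0.0017
  Condition Delta: 0.09 × 0.04 = 0.0036
  Condition Gamma: 0.39 × 0.08 = 0.0312
  Condition Beta: 0.07 × 0.178 = 0.01246
  Condition Epsilon: 0.09 × 0.005 = 0.00045
  Condition Alpha: 0.19 × 0.288 = 0.05472
Total = 0.10413.
P(Condition Zeta | marker-positive) = 0.0017/0.10413 ≈ 0.0163
P(Condition Delta | marker-positive) = 0.0036/0.10413 ≈ 0.0346
P(Condition Gamma | marker-positive) = 0.0312/0.10413 ≈ 0.2996
P(Condition Beta | marker-positive) = 0.01246/0.10413 ≈ 0.1197
P(Condition Epsilon | marker-positive) = 0.00045/0.10413 ≈ 0.0043
P(Condition Alpha | marker-positive) = 0.05472/0.10413 ≈ 0.5255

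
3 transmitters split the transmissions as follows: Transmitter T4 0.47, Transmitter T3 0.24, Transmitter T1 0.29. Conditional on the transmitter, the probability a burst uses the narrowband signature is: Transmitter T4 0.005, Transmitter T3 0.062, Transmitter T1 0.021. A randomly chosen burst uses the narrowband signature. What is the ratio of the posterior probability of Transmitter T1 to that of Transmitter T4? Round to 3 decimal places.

Unnormalized posteriors (prior × likelihood):
  Transmitter T4: 0.47 × 0.005 = 0.00235
  Transmitter T3: 0.24 × 0.062 = 0.01488
  Transmitter T1: 0.29 × 0.021 = 0.00609
Sum = 0.02332.
The ratio is 0.00609 / 0.00235 (the normalizer cancels) = 2.591.

2.591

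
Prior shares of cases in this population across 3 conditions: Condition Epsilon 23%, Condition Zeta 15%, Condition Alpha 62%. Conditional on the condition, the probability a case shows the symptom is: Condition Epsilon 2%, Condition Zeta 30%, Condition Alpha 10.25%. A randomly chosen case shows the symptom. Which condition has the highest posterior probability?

Compute prior × likelihood for every hypothesis:
  Condition Epsilon: 0.23 × 0.02 = 0.0046
  Condition Zeta: 0.15 × 0.3 = 0.045
  Condition Alpha: 0.62 × 0.1025 = 0.06355
Total = 0.11315.
Largest term belongs to Condition Alpha, so Condition Alpha is most probable.

Condition Alpha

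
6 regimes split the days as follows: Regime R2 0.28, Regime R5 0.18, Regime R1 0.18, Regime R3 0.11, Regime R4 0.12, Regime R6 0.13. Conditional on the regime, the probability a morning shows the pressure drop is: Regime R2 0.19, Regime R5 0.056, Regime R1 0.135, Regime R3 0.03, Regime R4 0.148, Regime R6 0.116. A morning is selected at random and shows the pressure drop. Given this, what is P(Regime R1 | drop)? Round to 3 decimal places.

Prior × likelihood for each hypothesis:
  Regime R2: 0.28 × 0.19 = 0.0532
  Regime R5: 0.18 × 0.056 = 0.01008
  Regime R1: 0.18 × 0.135 = 0.0243
  Regime R3: 0.11 × 0.03 = 0.0033
  Regime R4: 0.12 × 0.148 = 0.01776
  Regime R6: 0.13 × 0.116 = 0.01508
Normalizing constant = 0.12372.
P(Regime R1 | evidence) = 0.0243 / 0.12372 ≈ 0.196.

0.196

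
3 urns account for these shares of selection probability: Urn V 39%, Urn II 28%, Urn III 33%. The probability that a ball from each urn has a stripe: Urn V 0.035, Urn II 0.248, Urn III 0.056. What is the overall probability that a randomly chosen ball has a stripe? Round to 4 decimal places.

Compute prior × likelihood for every hypothesis:
  Urn V: 0.39 × 0.035 = 0.01365
  Urn II: 0.28 × 0.248 = 0.06944
  Urn III: 0.33 × 0.056 = 0.01848
P(striped) = 0.01365 + 0.06944 + 0.01848 = 0.10157 → 0.1016.

0.1016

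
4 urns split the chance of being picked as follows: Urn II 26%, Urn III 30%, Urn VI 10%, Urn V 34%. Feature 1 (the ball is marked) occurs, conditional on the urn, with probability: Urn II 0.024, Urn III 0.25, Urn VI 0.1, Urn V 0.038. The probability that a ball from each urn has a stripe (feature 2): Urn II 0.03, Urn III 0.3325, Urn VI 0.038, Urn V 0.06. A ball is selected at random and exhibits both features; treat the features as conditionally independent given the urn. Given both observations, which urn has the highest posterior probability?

Prior × likelihood for each hypothesis:
  Urn II: 0.26 × 0.024 × 0.03 = 0.0001872
  Urn III: 0.3 × 0.25 × 0.3325 = 0.0249375
  Urn VI: 0.1 × 0.1 × 0.038 = 0.00038
  Urn V: 0.34 × 0.038 × 0.06 = 0.0007752
Normalizing constant = 0.0262799.
Largest term belongs to Urn III, so Urn III is most probable.

Urn III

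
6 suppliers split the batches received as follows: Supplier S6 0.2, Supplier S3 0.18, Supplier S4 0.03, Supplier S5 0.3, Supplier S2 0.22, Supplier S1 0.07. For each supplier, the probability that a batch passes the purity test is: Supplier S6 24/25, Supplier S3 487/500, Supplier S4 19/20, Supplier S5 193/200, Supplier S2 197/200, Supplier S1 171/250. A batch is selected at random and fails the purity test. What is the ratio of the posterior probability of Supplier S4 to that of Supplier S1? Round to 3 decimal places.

0.068

Taking complements, P(off-spec | each) = Supplier S6 0.04, Supplier S3 0.026, Supplier S4 0.05, Supplier S5 0.035, Supplier S2 0.015, Supplier S1 0.316.
Unnormalized posteriors (prior × likelihood):
  Supplier S6: 0.2 × 0.04 = 0.008
  Supplier S3: 0.18 × 0.026 = 0.00468
  Supplier S4: 0.03 × 0.05 = 0.0015
  Supplier S5: 0.3 × 0.035 = 0.0105
  Supplier S2: 0.22 × 0.015 = 0.0033
  Supplier S1: 0.07 × 0.316 = 0.02212
Total = 0.0501.
The ratio is 0.0015 / 0.02212 (the normalizer cancels) = 0.068.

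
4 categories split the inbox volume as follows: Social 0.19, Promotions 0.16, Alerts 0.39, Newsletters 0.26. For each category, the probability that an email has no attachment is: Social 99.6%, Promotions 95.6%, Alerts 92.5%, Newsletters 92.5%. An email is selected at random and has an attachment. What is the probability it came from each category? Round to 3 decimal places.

Social 0.013, Promotions 0.124, Alerts 0.517, Newsletters 0.345

Taking complements, P(attachment | each) = Social 0.004, Promotions 0.044, Alerts 0.075, Newsletters 0.075.
Prior × likelihood for each hypothesis:
  Social: 0.19 × 0.004 = 0.00076
  Promotions: 0.16 × 0.044 = 0.00704
  Alerts: 0.39 × 0.075 = 0.02925
  Newsletters: 0.26 × 0.075 = 0.0195
Total = 0.05655.
P(Social | attachment) = 0.00076/0.05655 ≈ 0.013
P(Promotions | attachment) = 0.00704/0.05655 ≈ 0.124
P(Alerts | attachment) = 0.02925/0.05655 ≈ 0.517
P(Newsletters | attachment) = 0.0195/0.05655 ≈ 0.345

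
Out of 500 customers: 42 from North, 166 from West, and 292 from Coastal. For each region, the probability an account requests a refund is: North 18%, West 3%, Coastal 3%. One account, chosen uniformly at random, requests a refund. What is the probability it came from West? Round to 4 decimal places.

By Bayes' rule, posterior ∝ prior × likelihood:
  North: 0.084 × 0.18 = 0.01512
  West: 0.332 × 0.03 = 0.00996
  Coastal: 0.584 × 0.03 = 0.01752
Normalizing constant = 0.0426.
P(West | evidence) = 0.00996 / 0.0426 ≈ 0.2338.

0.2338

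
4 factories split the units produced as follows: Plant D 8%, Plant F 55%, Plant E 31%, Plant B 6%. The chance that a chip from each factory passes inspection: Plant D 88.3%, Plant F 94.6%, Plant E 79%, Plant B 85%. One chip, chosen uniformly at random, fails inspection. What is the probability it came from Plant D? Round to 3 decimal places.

Taking complements, P(nonconforming | each) = Plant D 0.117, Plant F 0.054, Plant E 0.21, Plant B 0.15.
Unnormalized posteriors (prior × likelihood):
  Plant D: 0.08 × 0.117 = 0.00936
  Plant F: 0.55 × 0.054 = 0.0297
  Plant E: 0.31 × 0.21 = 0.0651
  Plant B: 0.06 × 0.15 = 0.009
Total = 0.11316.
P(Plant D | evidence) = 0.00936 / 0.11316 ≈ 0.083.

0.083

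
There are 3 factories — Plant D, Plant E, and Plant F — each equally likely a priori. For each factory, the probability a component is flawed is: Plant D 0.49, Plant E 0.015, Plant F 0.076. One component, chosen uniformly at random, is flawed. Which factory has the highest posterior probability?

Plant D

With a uniform prior (1/3 each), posterior ∝ likelihood:
  Plant D: 0.49
  Plant E: 0.015
  Plant F: 0.076
Total = 0.581.
Largest term belongs to Plant D, so Plant D is most probable.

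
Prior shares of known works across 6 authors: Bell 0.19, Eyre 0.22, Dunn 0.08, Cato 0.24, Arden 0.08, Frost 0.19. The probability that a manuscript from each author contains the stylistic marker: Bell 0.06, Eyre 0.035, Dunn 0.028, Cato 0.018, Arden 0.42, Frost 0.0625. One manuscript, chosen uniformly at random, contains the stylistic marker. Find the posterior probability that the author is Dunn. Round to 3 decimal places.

0.031

Prior × likelihood for each hypothesis:
  Bell: 0.19 × 0.06 = 0.0114
  Eyre: 0.22 × 0.035 = 0.0077
  Dunn: 0.08 × 0.028 = 0.00224
  Cato: 0.24 × 0.018 = 0.00432
  Arden: 0.08 × 0.42 = 0.0336
  Frost: 0.19 × 0.0625 = 0.011875
Total = 0.071135.
P(Dunn | evidence) = 0.00224 / 0.071135 ≈ 0.031.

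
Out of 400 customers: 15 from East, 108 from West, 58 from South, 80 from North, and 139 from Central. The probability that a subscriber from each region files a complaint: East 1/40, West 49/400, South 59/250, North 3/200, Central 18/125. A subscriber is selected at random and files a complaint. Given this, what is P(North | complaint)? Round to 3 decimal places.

0.025

Prior × likelihood for each hypothesis:
  East: 0.0375 × 0.025 = 0.0009375
  West: 0.27 × 0.1225 = 0.033075
  South: 0.145 × 0.236 = 0.03422
  North: 0.2 × 0.015 = 0.003
  Central: 0.3475 × 0.144 = 0.05004
Sum = 0.1212725.
P(North | evidence) = 0.003 / 0.1212725 ≈ 0.025.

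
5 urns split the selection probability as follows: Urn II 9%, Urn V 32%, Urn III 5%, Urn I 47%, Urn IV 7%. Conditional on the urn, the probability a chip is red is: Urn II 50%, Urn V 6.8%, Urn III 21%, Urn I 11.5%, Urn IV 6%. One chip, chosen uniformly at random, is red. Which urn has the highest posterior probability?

By Bayes' rule, posterior ∝ prior × likelihood:
  Urn II: 0.09 × 0.5 = 0.045
  Urn V: 0.32 × 0.068 = 0.02176
  Urn III: 0.05 × 0.21 = 0.0105
  Urn I: 0.47 × 0.115 = 0.05405
  Urn IV: 0.07 × 0.06 = 0.0042
Normalizing constant = 0.13551.
Largest term belongs to Urn I, so Urn I is most probable.

Urn I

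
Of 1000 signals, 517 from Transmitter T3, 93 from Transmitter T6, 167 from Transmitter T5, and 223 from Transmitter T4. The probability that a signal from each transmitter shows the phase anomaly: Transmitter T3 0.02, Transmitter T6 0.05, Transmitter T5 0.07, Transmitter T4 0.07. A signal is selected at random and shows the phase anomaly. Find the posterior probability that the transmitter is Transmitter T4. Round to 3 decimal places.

0.369

By Bayes' rule, posterior ∝ prior × likelihood:
  Transmitter T3: 0.517 × 0.02 = 0.01034
  Transmitter T6: 0.093 × 0.05 = 0.00465
  Transmitter T5: 0.167 × 0.07 = 0.01169
  Transmitter T4: 0.223 × 0.07 = 0.01561
Normalizing constant = 0.04229.
P(Transmitter T4 | evidence) = 0.01561 / 0.04229 ≈ 0.369.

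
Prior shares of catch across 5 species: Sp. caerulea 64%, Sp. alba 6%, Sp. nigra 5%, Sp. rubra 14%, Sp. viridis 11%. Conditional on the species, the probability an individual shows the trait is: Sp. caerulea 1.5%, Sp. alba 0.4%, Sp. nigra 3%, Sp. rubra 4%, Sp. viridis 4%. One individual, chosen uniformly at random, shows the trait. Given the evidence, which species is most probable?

Sp. caerulea

Prior × likelihood for each hypothesis:
  Sp. caerulea: 0.64 × 0.015 = 0.0096
  Sp. alba: 0.06 × 0.004 = 0.00024
  Sp. nigra: 0.05 × 0.03 = 0.0015
  Sp. rubra: 0.14 × 0.04 = 0.0056
  Sp. viridis: 0.11 × 0.04 = 0.0044
Total = 0.02134.
Largest term belongs to Sp. caerulea, so Sp. caerulea is most probable.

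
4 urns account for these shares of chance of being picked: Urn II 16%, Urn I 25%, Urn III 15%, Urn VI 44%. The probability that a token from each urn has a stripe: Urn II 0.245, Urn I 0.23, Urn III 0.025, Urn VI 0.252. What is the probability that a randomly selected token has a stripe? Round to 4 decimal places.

By Bayes' rule, posterior ∝ prior × likelihood:
  Urn II: 0.16 × 0.245 = 0.0392
  Urn I: 0.25 × 0.23 = 0.0575
  Urn III: 0.15 × 0.025 = 0.00375
  Urn VI: 0.44 × 0.252 = 0.11088
P(striped) = 0.0392 + 0.0575 + 0.00375 + 0.11088 = 0.21133 → 0.2113.

0.2113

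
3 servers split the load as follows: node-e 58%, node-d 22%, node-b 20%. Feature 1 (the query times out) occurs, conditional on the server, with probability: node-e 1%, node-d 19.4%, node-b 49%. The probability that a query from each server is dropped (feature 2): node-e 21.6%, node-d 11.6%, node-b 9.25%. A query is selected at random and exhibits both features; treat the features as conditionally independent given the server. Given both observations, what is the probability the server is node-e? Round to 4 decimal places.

Prior × likelihood for each hypothesis:
  node-e: 0.58 × 0.01 × 0.216 = 0.0012528
  node-d: 0.22 × 0.194 × 0.116 = 0.00495088
  node-b: 0.2 × 0.49 × 0.0925 = 0.009065
Total = 0.01526868.
P(node-e | evidence) = 0.0012528 / 0.01526868 ≈ 0.0821.

0.0821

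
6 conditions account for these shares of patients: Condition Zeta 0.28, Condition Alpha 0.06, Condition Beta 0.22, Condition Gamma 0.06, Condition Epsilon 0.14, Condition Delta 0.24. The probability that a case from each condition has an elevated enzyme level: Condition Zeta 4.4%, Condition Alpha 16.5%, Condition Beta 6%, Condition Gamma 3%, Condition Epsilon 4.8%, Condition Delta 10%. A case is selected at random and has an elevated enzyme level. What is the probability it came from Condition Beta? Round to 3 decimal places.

Prior × likelihood for each hypothesis:
  Condition Zeta: 0.28 × 0.044 = 0.01232
  Condition Alpha: 0.06 × 0.165 = 0.0099
  Condition Beta: 0.22 × 0.06 = 0.0132
  Condition Gamma: 0.06 × 0.03 = 0.0018
  Condition Epsilon: 0.14 × 0.048 = 0.00672
  Condition Delta: 0.24 × 0.1 = 0.024
Sum = 0.06794.
P(Condition Beta | evidence) = 0.0132 / 0.06794 ≈ 0.194.

0.194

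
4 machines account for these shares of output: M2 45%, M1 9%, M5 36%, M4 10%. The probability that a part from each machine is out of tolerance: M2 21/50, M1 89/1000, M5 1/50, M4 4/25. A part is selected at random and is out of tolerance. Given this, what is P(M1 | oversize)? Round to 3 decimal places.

0.036

Compute prior × likelihood for every hypothesis:
  M2: 0.45 × 0.42 = 0.189
  M1: 0.09 × 0.089 = 0.00801
  M5: 0.36 × 0.02 = 0.0072
  M4: 0.1 × 0.16 = 0.016
Sum = 0.22021.
P(M1 | evidence) = 0.00801 / 0.22021 ≈ 0.036.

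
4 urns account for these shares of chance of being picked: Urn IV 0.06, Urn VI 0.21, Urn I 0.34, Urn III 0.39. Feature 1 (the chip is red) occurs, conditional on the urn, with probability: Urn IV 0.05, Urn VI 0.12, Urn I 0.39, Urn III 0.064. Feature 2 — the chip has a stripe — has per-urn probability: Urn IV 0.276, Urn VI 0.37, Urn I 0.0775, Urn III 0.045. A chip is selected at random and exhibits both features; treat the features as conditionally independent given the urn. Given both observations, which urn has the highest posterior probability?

Urn I

By Bayes' rule, posterior ∝ prior × likelihood:
  Urn IV: 0.06 × 0.05 × 0.276 = 0.000828
  Urn VI: 0.21 × 0.12 × 0.37 = 0.009324
  Urn I: 0.34 × 0.39 × 0.0775 = 0.0102765
  Urn III: 0.39 × 0.064 × 0.045 = 0.0011232
Total = 0.0215517.
Largest term belongs to Urn I, so Urn I is most probable.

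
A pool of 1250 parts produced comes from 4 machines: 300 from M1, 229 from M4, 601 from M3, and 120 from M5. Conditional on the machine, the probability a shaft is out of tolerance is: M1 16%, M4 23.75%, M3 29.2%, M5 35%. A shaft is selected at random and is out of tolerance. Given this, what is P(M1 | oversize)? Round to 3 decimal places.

0.150

Prior × likelihood for each hypothesis:
  M1: 0.24 × 0.16 = 0.0384
  M4: 0.1832 × 0.2375 = 0.04351
  M3: 0.4808 × 0.292 = 0.1403936
  M5: 0.096 × 0.35 = 0.0336
Total = 0.2559036.
P(M1 | evidence) = 0.0384 / 0.2559036 ≈ 0.150.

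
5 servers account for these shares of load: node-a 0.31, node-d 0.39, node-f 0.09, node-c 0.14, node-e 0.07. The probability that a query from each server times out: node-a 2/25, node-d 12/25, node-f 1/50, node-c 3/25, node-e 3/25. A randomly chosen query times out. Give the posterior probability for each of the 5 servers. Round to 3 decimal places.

By Bayes' rule, posterior ∝ prior × likelihood:
  node-a: 0.31 × 0.08 = 0.0248
  node-d: 0.39 × 0.48 = 0.1872
  node-f: 0.09 × 0.02 = 0.0018
  node-c: 0.14 × 0.12 = 0.0168
  node-e: 0.07 × 0.12 = 0.0084
Normalizing constant = 0.239.
P(node-a | timeout) = 0.0248/0.239 ≈ 0.104
P(node-d | timeout) = 0.1872/0.239 ≈ 0.783
P(node-f | timeout) = 0.0018/0.239 ≈ 0.008
P(node-c | timeout) = 0.0168/0.239 ≈ 0.070
P(node-e | timeout) = 0.0084/0.239 ≈ 0.035

node-a 0.104, node-d 0.783, node-f 0.008, node-c 0.070, node-e 0.035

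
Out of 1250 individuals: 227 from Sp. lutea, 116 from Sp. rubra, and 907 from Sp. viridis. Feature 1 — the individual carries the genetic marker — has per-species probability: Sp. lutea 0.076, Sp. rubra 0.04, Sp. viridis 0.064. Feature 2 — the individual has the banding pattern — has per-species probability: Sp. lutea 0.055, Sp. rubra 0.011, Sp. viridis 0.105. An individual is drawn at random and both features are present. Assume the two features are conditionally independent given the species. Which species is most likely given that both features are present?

Compute prior × likelihood for every hypothesis:
  Sp. lutea: 0.1816 × 0.076 × 0.055 = 0.000759088
  Sp. rubra: 0.0928 × 0.04 × 0.011 = 0.000040832
  Sp. viridis: 0.7256 × 0.064 × 0.105 = 0.004876032
Total = 0.005675952.
Largest term belongs to Sp. viridis, so Sp. viridis is most probable.

Sp. viridis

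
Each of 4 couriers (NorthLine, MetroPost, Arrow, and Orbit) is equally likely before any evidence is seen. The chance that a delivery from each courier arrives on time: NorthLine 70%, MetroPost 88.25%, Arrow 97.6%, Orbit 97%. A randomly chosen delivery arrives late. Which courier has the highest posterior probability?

Taking complements, P(late | each) = NorthLine 0.3, MetroPost 0.1175, Arrow 0.024, Orbit 0.03.
Since the prior is uniform, the posterior is proportional to the likelihood:
  NorthLine: 0.3
  MetroPost: 0.1175
  Arrow: 0.024
  Orbit: 0.03
Normalizing constant = 0.4715.
Largest term belongs to NorthLine, so NorthLine is most probable.

NorthLine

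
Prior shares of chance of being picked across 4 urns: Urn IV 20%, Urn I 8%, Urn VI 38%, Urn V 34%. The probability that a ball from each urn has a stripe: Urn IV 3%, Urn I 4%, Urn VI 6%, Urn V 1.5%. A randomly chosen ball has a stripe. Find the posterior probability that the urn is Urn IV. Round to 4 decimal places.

0.1617

By Bayes' rule, posterior ∝ prior × likelihood:
  Urn IV: 0.2 × 0.03 = 0.006
  Urn I: 0.08 × 0.04 = 0.0032
  Urn VI: 0.38 × 0.06 = 0.0228
  Urn V: 0.34 × 0.015 = 0.0051
Sum = 0.0371.
P(Urn IV | evidence) = 0.006 / 0.0371 ≈ 0.1617.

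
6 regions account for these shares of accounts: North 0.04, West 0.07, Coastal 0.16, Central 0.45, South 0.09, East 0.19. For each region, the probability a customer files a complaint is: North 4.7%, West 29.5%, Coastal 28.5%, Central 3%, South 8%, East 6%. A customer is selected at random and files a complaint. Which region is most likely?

Coastal

Compute prior × likelihood for every hypothesis:
  North: 0.04 × 0.047 = 0.00188
  West: 0.07 × 0.295 = 0.02065
  Coastal: 0.16 × 0.285 = 0.0456
  Central: 0.45 × 0.03 = 0.0135
  South: 0.09 × 0.08 = 0.0072
  East: 0.19 × 0.06 = 0.0114
Sum = 0.10023.
Largest term belongs to Coastal, so Coastal is most probable.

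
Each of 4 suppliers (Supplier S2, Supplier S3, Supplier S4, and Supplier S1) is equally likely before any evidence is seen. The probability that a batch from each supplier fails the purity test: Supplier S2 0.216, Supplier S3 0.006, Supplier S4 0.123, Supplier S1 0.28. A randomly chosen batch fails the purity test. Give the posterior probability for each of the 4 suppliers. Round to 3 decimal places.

Since the prior is uniform, the posterior is proportional to the likelihood:
  Supplier S2: 0.216
  Supplier S3: 0.006
  Supplier S4: 0.123
  Supplier S1: 0.28
Total = 0.625.
P(Supplier S2 | off-spec) = 0.216/0.625 ≈ 0.346
P(Supplier S3 | off-spec) = 0.006/0.625 ≈ 0.010
P(Supplier S4 | off-spec) = 0.123/0.625 ≈ 0.197
P(Supplier S1 | off-spec) = 0.28/0.625 ≈ 0.448

Supplier S2 0.346, Supplier S3 0.010, Supplier S4 0.197, Supplier S1 0.448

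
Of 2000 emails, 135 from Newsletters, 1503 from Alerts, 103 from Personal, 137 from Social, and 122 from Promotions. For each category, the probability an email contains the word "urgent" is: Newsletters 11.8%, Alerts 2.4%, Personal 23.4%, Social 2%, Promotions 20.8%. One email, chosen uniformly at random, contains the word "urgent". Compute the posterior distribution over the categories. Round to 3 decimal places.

By Bayes' rule, posterior ∝ prior × likelihood:
  Newsletters: 0.0675 × 0.118 = 0.007965
  Alerts: 0.7515 × 0.024 = 0.018036
  Personal: 0.0515 × 0.234 = 0.012051
  Social: 0.0685 × 0.02 = 0.00137
  Promotions: 0.061 × 0.208 = 0.012688
Sum = 0.05211.
P(Newsletters | urgent-flag) = 0.007965/0.05211 ≈ 0.153
P(Alerts | urgent-flag) = 0.018036/0.05211 ≈ 0.346
P(Personal | urgent-flag) = 0.012051/0.05211 ≈ 0.231
P(Social | urgent-flag) = 0.00137/0.05211 ≈ 0.026
P(Promotions | urgent-flag) = 0.012688/0.05211 ≈ 0.243
(Check: 0.153+0.346+0.231+0.026+0.243 = 0.999.)

Newsletters 0.153, Alerts 0.346, Personal 0.231, Social 0.026, Promotions 0.243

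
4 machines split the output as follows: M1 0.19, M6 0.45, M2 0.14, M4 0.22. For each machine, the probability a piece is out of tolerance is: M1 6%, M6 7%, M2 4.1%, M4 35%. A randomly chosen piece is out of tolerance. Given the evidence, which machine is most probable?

By Bayes' rule, posterior ∝ prior × likelihood:
  M1: 0.19 × 0.06 = 0.0114
  M6: 0.45 × 0.07 = 0.0315
  M2: 0.14 × 0.041 = 0.00574
  M4: 0.22 × 0.35 = 0.077
Sum = 0.12564.
Largest term belongs to M4, so M4 is most probable.

M4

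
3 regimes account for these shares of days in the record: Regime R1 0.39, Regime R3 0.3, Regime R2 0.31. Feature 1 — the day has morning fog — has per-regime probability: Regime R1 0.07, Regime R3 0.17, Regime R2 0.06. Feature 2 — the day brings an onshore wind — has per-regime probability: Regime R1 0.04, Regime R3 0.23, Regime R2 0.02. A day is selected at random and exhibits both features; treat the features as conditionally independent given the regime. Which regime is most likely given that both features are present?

Prior × likelihood for each hypothesis:
  Regime R1: 0.39 × 0.07 × 0.04 = 0.001092
  Regime R3: 0.3 × 0.17 × 0.23 = 0.01173
  Regime R2: 0.31 × 0.06 × 0.02 = 0.000372
Total = 0.013194.
Largest term belongs to Regime R3, so Regime R3 is most probable.

Regime R3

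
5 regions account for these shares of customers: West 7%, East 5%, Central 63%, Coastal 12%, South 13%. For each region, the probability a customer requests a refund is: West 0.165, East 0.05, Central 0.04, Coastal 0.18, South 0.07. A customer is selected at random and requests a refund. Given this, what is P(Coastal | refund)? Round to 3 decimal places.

0.309

Prior × likelihood for each hypothesis:
  West: 0.07 × 0.165 = 0.01155
  East: 0.05 × 0.05 = 0.0025
  Central: 0.63 × 0.04 = 0.0252
  Coastal: 0.12 × 0.18 = 0.0216
  South: 0.13 × 0.07 = 0.0091
Sum = 0.06995.
P(Coastal | evidence) = 0.0216 / 0.06995 ≈ 0.309.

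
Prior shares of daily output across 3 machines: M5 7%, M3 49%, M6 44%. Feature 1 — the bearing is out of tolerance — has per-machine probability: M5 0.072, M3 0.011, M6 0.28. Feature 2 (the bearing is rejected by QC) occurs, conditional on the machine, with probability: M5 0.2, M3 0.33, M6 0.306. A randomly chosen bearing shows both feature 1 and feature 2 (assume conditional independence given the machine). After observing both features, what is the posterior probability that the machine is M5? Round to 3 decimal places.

Prior × likelihood for each hypothesis:
  M5: 0.07 × 0.072 × 0.2 = 0.001008
  M3: 0.49 × 0.011 × 0.33 = 0.0017787
  M6: 0.44 × 0.28 × 0.306 = 0.0376992
Normalizing constant = 0.0404859.
P(M5 | evidence) = 0.001008 / 0.0404859 ≈ 0.025.

0.025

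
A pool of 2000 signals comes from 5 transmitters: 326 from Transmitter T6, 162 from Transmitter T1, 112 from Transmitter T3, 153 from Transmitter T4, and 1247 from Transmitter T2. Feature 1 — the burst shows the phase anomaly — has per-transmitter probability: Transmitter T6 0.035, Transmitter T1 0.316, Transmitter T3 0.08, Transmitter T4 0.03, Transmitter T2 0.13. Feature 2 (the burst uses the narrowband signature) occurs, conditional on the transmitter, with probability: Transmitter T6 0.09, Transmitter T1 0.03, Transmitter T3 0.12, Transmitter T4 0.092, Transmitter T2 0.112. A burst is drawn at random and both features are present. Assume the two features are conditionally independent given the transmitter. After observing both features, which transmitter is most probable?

Transmitter T2

Compute prior × likelihood for every hypothesis:
  Transmitter T6: 0.163 × 0.035 × 0.09 = 0.00051345
  Transmitter T1: 0.081 × 0.316 × 0.03 = 0.00076788
  Transmitter T3: 0.056 × 0.08 × 0.12 = 0.0005376
  Transmitter T4: 0.0765 × 0.03 × 0.092 = 0.00021114
  Transmitter T2: 0.6235 × 0.13 × 0.112 = 0.00907816
Normalizing constant = 0.01110823.
Largest term belongs to Transmitter T2, so Transmitter T2 is most probable.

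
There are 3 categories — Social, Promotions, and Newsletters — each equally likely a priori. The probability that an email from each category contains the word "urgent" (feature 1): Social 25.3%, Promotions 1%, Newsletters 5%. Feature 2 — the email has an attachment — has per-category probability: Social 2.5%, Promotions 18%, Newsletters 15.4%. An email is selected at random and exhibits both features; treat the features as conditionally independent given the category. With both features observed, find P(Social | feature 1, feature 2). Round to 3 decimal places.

0.400

Since the prior is uniform, the posterior is proportional to the likelihood:
  Social: 0.253 × 0.025 = 0.006325
  Promotions: 0.01 × 0.18 = 0.0018
  Newsletters: 0.05 × 0.154 = 0.0077
Sum = 0.015825.
P(Social | evidence) = 0.006325 / 0.015825 ≈ 0.400.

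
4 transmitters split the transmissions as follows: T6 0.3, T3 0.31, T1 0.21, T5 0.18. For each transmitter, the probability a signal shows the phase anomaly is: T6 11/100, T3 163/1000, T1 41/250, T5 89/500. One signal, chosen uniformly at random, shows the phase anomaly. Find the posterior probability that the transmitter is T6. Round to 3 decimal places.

0.220

By Bayes' rule, posterior ∝ prior × likelihood:
  T6: 0.3 × 0.11 = 0.033
  T3: 0.31 × 0.163 = 0.05053
  T1: 0.21 × 0.164 = 0.03444
  T5: 0.18 × 0.178 = 0.03204
Sum = 0.15001.
P(T6 | evidence) = 0.033 / 0.15001 ≈ 0.220.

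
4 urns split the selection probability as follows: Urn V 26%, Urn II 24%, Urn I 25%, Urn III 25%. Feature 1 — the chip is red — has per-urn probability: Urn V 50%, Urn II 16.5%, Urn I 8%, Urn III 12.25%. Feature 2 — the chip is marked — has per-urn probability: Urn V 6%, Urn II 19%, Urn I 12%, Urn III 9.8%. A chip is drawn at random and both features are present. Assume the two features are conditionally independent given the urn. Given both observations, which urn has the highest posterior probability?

Prior × likelihood for each hypothesis:
  Urn V: 0.26 × 0.5 × 0.06 = 0.0078
  Urn II: 0.24 × 0.165 × 0.19 = 0.007524
  Urn I: 0.25 × 0.08 × 0.12 = 0.0024
  Urn III: 0.25 × 0.1225 × 0.098 = 0.00300125
Total = 0.02072525.
Largest term belongs to Urn V, so Urn V is most probable.

Urn V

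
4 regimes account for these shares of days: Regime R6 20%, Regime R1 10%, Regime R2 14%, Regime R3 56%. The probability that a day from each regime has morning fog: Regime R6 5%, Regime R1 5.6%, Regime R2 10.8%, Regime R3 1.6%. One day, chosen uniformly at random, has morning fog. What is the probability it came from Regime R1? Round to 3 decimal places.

0.141

Compute prior × likelihood for every hypothesis:
  Regime R6: 0.2 × 0.05 = 0.01
  Regime R1: 0.1 × 0.056 = 0.0056
  Regime R2: 0.14 × 0.108 = 0.01512
  Regime R3: 0.56 × 0.016 = 0.00896
Total = 0.03968.
P(Regime R1 | evidence) = 0.0056 / 0.03968 ≈ 0.141.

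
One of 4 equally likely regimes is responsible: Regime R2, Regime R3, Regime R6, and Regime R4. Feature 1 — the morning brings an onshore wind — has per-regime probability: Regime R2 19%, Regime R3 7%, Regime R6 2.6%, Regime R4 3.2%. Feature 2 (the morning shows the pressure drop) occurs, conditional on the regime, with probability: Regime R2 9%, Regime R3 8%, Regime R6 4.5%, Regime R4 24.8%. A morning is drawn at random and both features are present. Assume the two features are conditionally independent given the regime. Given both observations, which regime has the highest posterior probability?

With a uniform prior (1/4 each), posterior ∝ likelihood:
  Regime R2: 0.19 × 0.09 = 0.0171
  Regime R3: 0.07 × 0.08 = 0.0056
  Regime R6: 0.026 × 0.045 = 0.00117
  Regime R4: 0.032 × 0.248 = 0.007936
Total = 0.031806.
Largest term belongs to Regime R2, so Regime R2 is most probable.

Regime R2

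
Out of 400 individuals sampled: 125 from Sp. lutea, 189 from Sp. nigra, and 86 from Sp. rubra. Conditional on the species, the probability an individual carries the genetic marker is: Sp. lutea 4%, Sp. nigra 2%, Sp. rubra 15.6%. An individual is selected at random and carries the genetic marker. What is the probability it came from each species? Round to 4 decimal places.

Compute prior × likelihood for every hypothesis:
  Sp. lutea: 0.3125 × 0.04 = 0.0125
  Sp. nigra: 0.4725 × 0.02 = 0.00945
  Sp. rubra: 0.215 × 0.156 = 0.03354
Normalizing constant = 0.05549.
P(Sp. lutea | marker) = 0.0125/0.05549 ≈ 0.2253
P(Sp. nigra | marker) = 0.00945/0.05549 ≈ 0.1703
P(Sp. rubra | marker) = 0.03354/0.05549 ≈ 0.6044

Sp. lutea 0.2253, Sp. nigra 0.1703, Sp. rubra 0.6044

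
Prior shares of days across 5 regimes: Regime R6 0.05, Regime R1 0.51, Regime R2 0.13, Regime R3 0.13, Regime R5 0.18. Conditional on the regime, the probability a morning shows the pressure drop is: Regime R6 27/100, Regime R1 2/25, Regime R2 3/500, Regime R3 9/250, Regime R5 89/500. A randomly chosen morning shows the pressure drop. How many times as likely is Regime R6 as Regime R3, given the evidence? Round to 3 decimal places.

2.885

Compute prior × likelihood for every hypothesis:
  Regime R6: 0.05 × 0.27 = 0.0135
  Regime R1: 0.51 × 0.08 = 0.0408
  Regime R2: 0.13 × 0.006 = 0.00078
  Regime R3: 0.13 × 0.036 = 0.00468
  Regime R5: 0.18 × 0.178 = 0.03204
Total = 0.0918.
The ratio is 0.0135 / 0.00468 (the normalizer cancels) = 2.885.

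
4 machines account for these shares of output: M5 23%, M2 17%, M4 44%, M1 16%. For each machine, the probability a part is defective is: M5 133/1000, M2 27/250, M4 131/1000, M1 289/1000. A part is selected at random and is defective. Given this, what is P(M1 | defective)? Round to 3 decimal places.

0.303

Unnormalized posteriors (prior × likelihood):
  M5: 0.23 × 0.133 = 0.03059
  M2: 0.17 × 0.108 = 0.01836
  M4: 0.44 × 0.131 = 0.05764
  M1: 0.16 × 0.289 = 0.04624
Sum = 0.15283.
P(M1 | evidence) = 0.04624 / 0.15283 ≈ 0.303.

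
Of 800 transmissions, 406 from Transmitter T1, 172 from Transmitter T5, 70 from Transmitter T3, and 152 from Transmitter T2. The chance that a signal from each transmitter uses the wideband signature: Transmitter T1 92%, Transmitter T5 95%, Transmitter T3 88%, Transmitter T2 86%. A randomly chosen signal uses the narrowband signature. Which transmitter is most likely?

Transmitter T1

Taking complements, P(narrowband | each) = Transmitter T1 0.08, Transmitter T5 0.05, Transmitter T3 0.12, Transmitter T2 0.14.
Prior × likelihood for each hypothesis:
  Transmitter T1: 0.5075 × 0.08 = 0.0406
  Transmitter T5: 0.215 × 0.05 = 0.01075
  Transmitter T3: 0.0875 × 0.12 = 0.0105
  Transmitter T2: 0.19 × 0.14 = 0.0266
Sum = 0.08845.
Largest term belongs to Transmitter T1, so Transmitter T1 is most probable.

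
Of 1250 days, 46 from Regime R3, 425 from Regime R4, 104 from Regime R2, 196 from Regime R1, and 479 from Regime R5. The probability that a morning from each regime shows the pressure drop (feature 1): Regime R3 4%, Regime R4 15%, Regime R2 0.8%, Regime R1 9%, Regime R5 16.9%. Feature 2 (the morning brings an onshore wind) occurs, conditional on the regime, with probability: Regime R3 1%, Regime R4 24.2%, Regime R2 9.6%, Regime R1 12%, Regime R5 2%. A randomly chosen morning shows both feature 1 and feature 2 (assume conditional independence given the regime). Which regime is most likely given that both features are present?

Regime R4

Compute prior × likelihood for every hypothesis:
  Regime R3: 0.0368 × 0.04 × 0.01 = 0.00001472
  Regime R4: 0.34 × 0.15 × 0.242 = 0.012342
  Regime R2: 0.0832 × 0.008 × 0.096 = 0.0000638976
  Regime R1: 0.1568 × 0.09 × 0.12 = 0.00169344
  Regime R5: 0.3832 × 0.169 × 0.02 = 0.001295216
Total = 0.0154092736.
Largest term belongs to Regime R4, so Regime R4 is most probable.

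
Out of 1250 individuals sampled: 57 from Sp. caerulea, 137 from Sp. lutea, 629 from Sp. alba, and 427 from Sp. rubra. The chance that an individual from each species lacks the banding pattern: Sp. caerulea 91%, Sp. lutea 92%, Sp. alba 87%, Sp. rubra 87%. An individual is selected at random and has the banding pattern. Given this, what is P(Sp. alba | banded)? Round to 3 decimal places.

0.533

Taking complements, P(banded | each) = Sp. caerulea 0.09, Sp. lutea 0.08, Sp. alba 0.13, Sp. rubra 0.13.
Unnormalized posteriors (prior × likelihood):
  Sp. caerulea: 0.0456 × 0.09 = 0.004104
  Sp. lutea: 0.1096 × 0.08 = 0.008768
  Sp. alba: 0.5032 × 0.13 = 0.065416
  Sp. rubra: 0.3416 × 0.13 = 0.044408
Sum = 0.122696.
P(Sp. alba | evidence) = 0.065416 / 0.122696 ≈ 0.533.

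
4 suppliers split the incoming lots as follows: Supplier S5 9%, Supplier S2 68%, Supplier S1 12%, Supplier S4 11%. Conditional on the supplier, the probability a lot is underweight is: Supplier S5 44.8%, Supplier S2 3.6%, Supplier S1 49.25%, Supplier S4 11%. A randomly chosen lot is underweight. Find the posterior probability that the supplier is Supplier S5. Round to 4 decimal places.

Compute prior × likelihood for every hypothesis:
  Supplier S5: 0.09 × 0.448 = 0.04032
  Supplier S2: 0.68 × 0.036 = 0.02448
  Supplier S1: 0.12 × 0.4925 = 0.0591
  Supplier S4: 0.11 × 0.11 = 0.0121
Total = 0.136.
P(Supplier S5 | evidence) = 0.04032 / 0.136 ≈ 0.2965.

0.2965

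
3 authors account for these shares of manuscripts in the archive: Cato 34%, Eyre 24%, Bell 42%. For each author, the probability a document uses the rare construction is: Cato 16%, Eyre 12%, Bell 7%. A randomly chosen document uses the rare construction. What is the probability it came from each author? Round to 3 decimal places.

Compute prior × likelihood for every hypothesis:
  Cato: 0.34 × 0.16 = 0.0544
  Eyre: 0.24 × 0.12 = 0.0288
  Bell: 0.42 × 0.07 = 0.0294
Sum = 0.1126.
P(Cato | rare-form) = 0.0544/0.1126 ≈ 0.483
P(Eyre | rare-form) = 0.0288/0.1126 ≈ 0.256
P(Bell | rare-form) = 0.0294/0.1126 ≈ 0.261

Cato 0.483, Eyre 0.256, Bell 0.261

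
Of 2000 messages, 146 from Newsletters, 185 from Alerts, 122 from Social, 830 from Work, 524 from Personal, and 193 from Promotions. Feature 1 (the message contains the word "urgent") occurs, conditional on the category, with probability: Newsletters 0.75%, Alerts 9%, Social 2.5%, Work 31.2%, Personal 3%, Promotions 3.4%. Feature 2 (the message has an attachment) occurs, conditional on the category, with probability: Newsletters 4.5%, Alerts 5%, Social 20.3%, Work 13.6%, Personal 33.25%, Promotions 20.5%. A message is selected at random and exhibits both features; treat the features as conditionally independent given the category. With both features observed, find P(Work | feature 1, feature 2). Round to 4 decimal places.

0.8135

Prior × likelihood for each hypothesis:
  Newsletters: 0.073 × 0.0075 × 0.045 = 0.0000246375
  Alerts: 0.0925 × 0.09 × 0.05 = 0.00041625
  Social: 0.061 × 0.025 × 0.203 = 0.000309575
  Work: 0.415 × 0.312 × 0.136 = 0.01760928
  Personal: 0.262 × 0.03 × 0.3325 = 0.00261345
  Promotions: 0.0965 × 0.034 × 0.205 = 0.000672605
Total = 0.0216457975.
P(Work | evidence) = 0.01760928 / 0.0216457975 ≈ 0.8135.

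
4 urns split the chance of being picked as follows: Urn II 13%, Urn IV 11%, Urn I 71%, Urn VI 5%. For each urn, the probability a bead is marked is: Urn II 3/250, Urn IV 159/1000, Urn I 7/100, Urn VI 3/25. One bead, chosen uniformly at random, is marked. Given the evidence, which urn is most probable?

By Bayes' rule, posterior ∝ prior × likelihood:
  Urn II: 0.13 × 0.012 = 0.00156
  Urn IV: 0.11 × 0.159 = 0.01749
  Urn I: 0.71 × 0.07 = 0.0497
  Urn VI: 0.05 × 0.12 = 0.006
Normalizing constant = 0.07475.
Largest term belongs to Urn I, so Urn I is most probable.

Urn I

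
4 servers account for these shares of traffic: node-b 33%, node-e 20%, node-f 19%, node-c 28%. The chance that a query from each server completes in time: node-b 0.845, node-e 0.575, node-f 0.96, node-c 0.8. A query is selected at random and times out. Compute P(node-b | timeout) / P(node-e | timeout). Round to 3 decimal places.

Taking complements, P(timeout | each) = node-b 0.155, node-e 0.425, node-f 0.04, node-c 0.2.
By Bayes' rule, posterior ∝ prior × likelihood:
  node-b: 0.33 × 0.155 = 0.05115
  node-e: 0.2 × 0.425 = 0.085
  node-f: 0.19 × 0.04 = 0.0076
  node-c: 0.28 × 0.2 = 0.056
Normalizing constant = 0.19975.
The ratio is 0.05115 / 0.085 (the normalizer cancels) = 0.602.

0.602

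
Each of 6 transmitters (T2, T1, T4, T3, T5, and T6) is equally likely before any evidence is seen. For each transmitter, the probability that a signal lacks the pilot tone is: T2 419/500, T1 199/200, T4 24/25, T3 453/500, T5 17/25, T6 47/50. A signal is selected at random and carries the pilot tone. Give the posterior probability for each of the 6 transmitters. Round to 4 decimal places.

Taking complements, P(pilot | each) = T2 0.162, T1 0.005, T4 0.04, T3 0.094, T5 0.32, T6 0.06.
Since the prior is uniform, the posterior is proportional to the likelihood:
  T2: 0.162
  T1: 0.005
  T4: 0.04
  T3: 0.094
  T5: 0.32
  T6: 0.06
Total = 0.681.
P(T2 | pilot) = 0.162/0.681 ≈ 0.2379
P(T1 | pilot) = 0.005/0.681 ≈ 0.0073
P(T4 | pilot) = 0.04/0.681 ≈ 0.0587
P(T3 | pilot) = 0.094/0.681 ≈ 0.1380
P(T5 | pilot) = 0.32/0.681 ≈ 0.4699
P(T6 | pilot) = 0.06/0.681 ≈ 0.0881
(Check: 0.2379+0.0073+0.0587+0.1380+0.4699+0.0881 = 0.9999.)

T2 0.2379, T1 0.0073, T4 0.0587, T3 0.1380, T5 0.4699, T6 0.0881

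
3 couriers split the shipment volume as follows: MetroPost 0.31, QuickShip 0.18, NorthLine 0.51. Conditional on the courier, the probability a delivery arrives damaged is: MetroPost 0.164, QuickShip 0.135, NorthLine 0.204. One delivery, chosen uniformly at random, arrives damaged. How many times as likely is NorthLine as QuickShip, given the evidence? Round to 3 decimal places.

4.281

Compute prior × likelihood for every hypothesis:
  MetroPost: 0.31 × 0.164 = 0.05084
  QuickShip: 0.18 × 0.135 = 0.0243
  NorthLine: 0.51 × 0.204 = 0.10404
Sum = 0.17918.
The ratio is 0.10404 / 0.0243 (the normalizer cancels) = 4.281.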